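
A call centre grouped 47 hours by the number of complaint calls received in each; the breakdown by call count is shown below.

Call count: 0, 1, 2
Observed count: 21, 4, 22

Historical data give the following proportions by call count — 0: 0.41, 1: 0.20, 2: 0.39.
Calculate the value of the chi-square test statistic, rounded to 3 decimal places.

3.992

Expected counts E_i = n·p_i: 47×0.41 = 19.27, 47×0.20 = 9.4, 47×0.39 = 18.33.
cat         O        E   (O−E)²/E
0          21    19.27     0.1553
1           4      9.4     3.1021
2          22    18.33     0.7348
Sum = 3.992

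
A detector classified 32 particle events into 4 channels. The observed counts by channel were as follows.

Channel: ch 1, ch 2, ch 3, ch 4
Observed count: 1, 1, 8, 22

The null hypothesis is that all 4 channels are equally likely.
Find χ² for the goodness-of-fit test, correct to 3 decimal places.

Under H₀ each category has probability 1/4, so each expected count is 32/4 = 8.
cat         O        E   (O−E)²/E
ch 1        1        8     6.1250
ch 2        1        8     6.1250
ch 3        8        8     0.0000
ch 4       22        8    24.5000
Sum = 36.750

36.750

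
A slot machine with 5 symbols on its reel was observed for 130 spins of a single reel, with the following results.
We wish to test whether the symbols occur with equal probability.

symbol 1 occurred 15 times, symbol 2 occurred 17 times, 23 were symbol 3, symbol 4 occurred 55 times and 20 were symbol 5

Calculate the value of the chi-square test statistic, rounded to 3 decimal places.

41.846

Under H₀ each category has probability 1/5, so each expected count is 130/5 = 26.
symbol 1: (15 − 26)²/26 = 121/26 = 4.6538
symbol 2: (17 − 26)²/26 = 81/26 = 3.1154
symbol 3: (23 − 26)²/26 = 9/26 = 0.3462
symbol 4: (55 − 26)²/26 = 841/26 = 32.3462
symbol 5: (20 − 26)²/26 = 36/26 = 1.3846
Sum = 41.846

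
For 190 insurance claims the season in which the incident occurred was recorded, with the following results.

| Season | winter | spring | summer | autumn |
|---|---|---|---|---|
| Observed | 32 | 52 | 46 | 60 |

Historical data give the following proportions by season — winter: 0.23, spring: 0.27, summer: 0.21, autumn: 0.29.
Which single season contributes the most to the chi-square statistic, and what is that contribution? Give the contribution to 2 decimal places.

Expected counts E_i = n·p_i: 190×0.23 = 43.7, 190×0.27 = 51.3, 190×0.21 = 39.9, 190×0.29 = 55.1.
winter: (32 − 43.7)²/43.7 = 136.89/43.7 = 3.132
spring: (52 − 51.3)²/51.3 = 0.49/51.3 = 0.010
summer: (46 − 39.9)²/39.9 = 37.21/39.9 = 0.933
autumn: (60 − 55.1)²/55.1 = 24.01/55.1 = 0.436
The largest term is for winter: 3.13.

winter, 3.13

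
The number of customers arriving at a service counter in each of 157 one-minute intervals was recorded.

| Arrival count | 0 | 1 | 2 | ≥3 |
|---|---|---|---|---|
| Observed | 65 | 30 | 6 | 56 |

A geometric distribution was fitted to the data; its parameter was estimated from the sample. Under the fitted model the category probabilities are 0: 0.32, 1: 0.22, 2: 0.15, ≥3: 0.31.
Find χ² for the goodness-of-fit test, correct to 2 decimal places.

19.12

Expected counts E_i = n·p_i: 157×0.32 = 50.24, 157×0.22 = 34.54, 157×0.15 = 23.55, 157×0.31 = 48.67.
cat         O        E   (O−E)²/E
0          65    50.24      4.336
1          30    34.54      0.597
2           6    23.55     13.079
≥3         56    48.67      1.104
Sum = 19.12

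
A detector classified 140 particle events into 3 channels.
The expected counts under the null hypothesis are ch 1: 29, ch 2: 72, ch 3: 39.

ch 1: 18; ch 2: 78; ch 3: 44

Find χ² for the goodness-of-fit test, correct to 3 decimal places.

5.313

cat         O        E   (O−E)²/E
ch 1       18       29     4.1724
ch 2       78       72     0.5000
ch 3       44       39     0.6410
Sum = 5.313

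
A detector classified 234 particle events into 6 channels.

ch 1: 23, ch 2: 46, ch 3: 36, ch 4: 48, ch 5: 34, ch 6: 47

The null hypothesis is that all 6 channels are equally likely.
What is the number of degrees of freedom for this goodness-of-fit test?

There are k = 6 categories and no parameters were estimated from the data, so df = 6 − 1 = 5.

5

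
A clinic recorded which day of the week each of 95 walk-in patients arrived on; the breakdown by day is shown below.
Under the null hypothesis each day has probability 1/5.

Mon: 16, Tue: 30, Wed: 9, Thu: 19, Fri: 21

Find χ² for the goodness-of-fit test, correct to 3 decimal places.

Under H₀ each category has probability 1/5, so each expected count is 95/5 = 19.
χ² = (16−19)²/19 + (30−19)²/19 + (9−19)²/19 + (19−19)²/19 + (21−19)²/19
   = 0.4737 + 6.3684 + 5.2632 + 0.0000 + 0.2105
Sum = 12.316

12.316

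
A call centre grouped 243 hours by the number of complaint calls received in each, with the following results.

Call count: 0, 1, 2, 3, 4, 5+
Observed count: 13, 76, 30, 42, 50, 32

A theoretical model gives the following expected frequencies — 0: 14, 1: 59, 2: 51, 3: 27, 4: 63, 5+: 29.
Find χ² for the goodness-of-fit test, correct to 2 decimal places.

0: (13 − 14)²/14 = 1/14 = 0.071
1: (76 − 59)²/59 = 289/59 = 4.898
2: (30 − 51)²/51 = 441/51 = 8.647
3: (42 − 27)²/27 = 225/27 = 8.333
4: (50 − 63)²/63 = 169/63 = 2.683
5+: (32 − 29)²/29 = 9/29 = 0.310
Sum = 24.94

24.94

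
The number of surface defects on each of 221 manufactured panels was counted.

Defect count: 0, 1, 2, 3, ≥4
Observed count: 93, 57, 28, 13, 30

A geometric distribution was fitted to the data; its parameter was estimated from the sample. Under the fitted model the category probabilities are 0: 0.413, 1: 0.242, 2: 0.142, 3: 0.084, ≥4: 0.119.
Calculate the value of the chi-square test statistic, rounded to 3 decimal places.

2.817

Expected counts E_i = n·p_i: 221×0.413 = 91.273, 221×0.242 = 53.482, 221×0.142 = 31.382, 221×0.084 = 18.564, 221×0.119 = 26.299.
cat         O        E   (O−E)²/E
0          93   91.273     0.0327
1          57   53.482     0.2314
2          28   31.382     0.3645
3          13   18.564     1.6676
≥4         30   26.299     0.5208
Sum = 2.817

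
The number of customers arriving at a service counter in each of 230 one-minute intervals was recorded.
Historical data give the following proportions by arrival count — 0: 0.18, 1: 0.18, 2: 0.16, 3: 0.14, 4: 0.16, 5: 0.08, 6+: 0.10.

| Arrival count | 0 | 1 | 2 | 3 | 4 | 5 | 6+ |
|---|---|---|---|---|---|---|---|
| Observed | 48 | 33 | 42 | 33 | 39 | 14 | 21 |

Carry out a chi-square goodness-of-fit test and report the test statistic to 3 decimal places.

Expected counts E_i = n·p_i: 230×0.18 = 41.4, 230×0.18 = 41.4, 230×0.16 = 36.8, 230×0.14 = 32.2, 230×0.16 = 36.8, 230×0.08 = 18.4, 230×0.10 = 23.
0: (48 − 41.4)²/41.4 = 43.56/41.4 = 1.0522
1: (33 − 41.4)²/41.4 = 70.56/41.4 = 1.7043
2: (42 − 36.8)²/36.8 = 27.04/36.8 = 0.7348
3: (33 − 32.2)²/32.2 = 0.64/32.2 = 0.0199
4: (39 − 36.8)²/36.8 = 4.84/36.8 = 0.1315
5: (14 − 18.4)²/18.4 = 19.36/18.4 = 1.0522
6+: (21 − 23)²/23 = 4/23 = 0.1739
Sum = 4.869

4.869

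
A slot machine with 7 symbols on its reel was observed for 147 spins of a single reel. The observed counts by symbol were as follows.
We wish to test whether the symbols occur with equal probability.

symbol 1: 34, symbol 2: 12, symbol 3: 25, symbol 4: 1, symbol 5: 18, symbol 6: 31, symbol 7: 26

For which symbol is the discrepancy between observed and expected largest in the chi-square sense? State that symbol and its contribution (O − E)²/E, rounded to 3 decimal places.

symbol 4, 19.048

Under H₀ each category has probability 1/7, so each expected count is 147/7 = 21.
cat           O        E   (O−E)²/E
symbol 1     34       21     8.0476
symbol 2     12       21     3.8571
symbol 3     25       21     0.7619
symbol 4      1       21    19.0476
symbol 5     18       21     0.4286
symbol 6     31       21     4.7619
symbol 7     26       21     1.1905
The largest term is for symbol 4: 19.048.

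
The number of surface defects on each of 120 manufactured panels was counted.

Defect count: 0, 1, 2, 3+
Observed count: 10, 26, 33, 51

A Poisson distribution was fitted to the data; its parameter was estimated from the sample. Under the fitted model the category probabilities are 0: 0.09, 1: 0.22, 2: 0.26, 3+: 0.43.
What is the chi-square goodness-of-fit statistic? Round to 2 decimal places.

Expected counts E_i = n·p_i: 120×0.09 = 10.8, 120×0.22 = 26.4, 120×0.26 = 31.2, 120×0.43 = 51.6.
cat         O        E   (O−E)²/E
0          10     10.8      0.059
1          26     26.4      0.006
2          33     31.2      0.104
3+         51     51.6      0.007
Sum = 0.18

0.18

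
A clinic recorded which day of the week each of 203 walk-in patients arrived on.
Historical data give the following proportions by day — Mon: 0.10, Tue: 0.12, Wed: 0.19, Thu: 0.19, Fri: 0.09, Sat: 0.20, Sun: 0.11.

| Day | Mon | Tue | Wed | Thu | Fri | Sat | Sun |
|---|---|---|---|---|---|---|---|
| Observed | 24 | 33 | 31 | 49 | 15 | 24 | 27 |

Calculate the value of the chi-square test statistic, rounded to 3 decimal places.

Expected counts E_i = n·p_i: 203×0.10 = 20.3, 203×0.12 = 24.36, 203×0.19 = 38.57, 203×0.19 = 38.57, 203×0.09 = 18.27, 203×0.20 = 40.6, 203×0.11 = 22.33.
Mon: (24 − 20.3)²/20.3 = 13.69/20.3 = 0.6744
Tue: (33 − 24.36)²/24.36 = 74.6496/24.36 = 3.0644
Wed: (31 − 38.57)²/38.57 = 57.3049/38.57 = 1.4857
Thu: (49 − 38.57)²/38.57 = 108.7849/38.57 = 2.8205
Fri: (15 − 18.27)²/18.27 = 10.6929/18.27 = 0.5853
Sat: (24 − 40.6)²/40.6 = 275.56/40.6 = 6.7872
Sun: (27 − 22.33)²/22.33 = 21.8089/22.33 = 0.9767
Sum = 16.394

16.394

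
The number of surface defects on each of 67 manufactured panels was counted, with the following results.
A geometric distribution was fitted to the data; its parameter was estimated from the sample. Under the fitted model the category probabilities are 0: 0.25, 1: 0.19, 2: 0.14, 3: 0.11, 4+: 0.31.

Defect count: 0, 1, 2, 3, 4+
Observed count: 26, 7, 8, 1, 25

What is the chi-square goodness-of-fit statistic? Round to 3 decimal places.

14.258

Expected counts E_i = n·p_i: 67×0.25 = 16.75, 67×0.19 = 12.73, 67×0.14 = 9.38, 67×0.11 = 7.37, 67×0.31 = 20.77.
χ² = (26−16.75)²/16.75 + (7−12.73)²/12.73 + (8−9.38)²/9.38 + (1−7.37)²/7.37 + (25−20.77)²/20.77
   = 5.1082 + 2.5792 + 0.2030 + 5.5057 + 0.8615
Sum = 14.258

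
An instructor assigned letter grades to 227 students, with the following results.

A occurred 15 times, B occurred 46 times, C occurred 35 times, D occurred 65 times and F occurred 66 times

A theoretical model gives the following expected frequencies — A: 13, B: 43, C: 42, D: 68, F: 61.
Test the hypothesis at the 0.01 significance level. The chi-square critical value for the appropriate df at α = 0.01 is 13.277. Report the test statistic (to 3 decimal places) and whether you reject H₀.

χ² = (15−13)²/13 + (46−43)²/43 + (35−42)²/42 + (65−68)²/68 + (66−61)²/61
   = 0.3077 + 0.2093 + 1.1667 + 0.1324 + 0.4098
Sum = 2.226
df = 4. Since 2.226 < 13.277, we do not reject H₀.

2.226; do not reject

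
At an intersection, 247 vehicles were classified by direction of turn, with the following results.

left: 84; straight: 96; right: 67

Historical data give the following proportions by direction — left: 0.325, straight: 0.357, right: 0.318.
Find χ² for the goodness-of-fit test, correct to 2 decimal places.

2.56

Expected counts E_i = n·p_i: 247×0.325 = 80.275, 247×0.357 = 88.179, 247×0.318 = 78.546.
χ² = (84−80.275)²/80.275 + (96−88.179)²/88.179 + (67−78.546)²/78.546
   = 0.173 + 0.694 + 1.697
Sum = 2.56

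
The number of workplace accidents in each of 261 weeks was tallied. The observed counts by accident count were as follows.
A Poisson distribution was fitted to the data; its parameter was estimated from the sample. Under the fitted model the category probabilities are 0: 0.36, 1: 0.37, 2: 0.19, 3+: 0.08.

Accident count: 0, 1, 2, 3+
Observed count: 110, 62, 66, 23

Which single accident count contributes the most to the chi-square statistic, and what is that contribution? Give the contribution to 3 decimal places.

Expected counts E_i = n·p_i: 261×0.36 = 93.96, 261×0.37 = 96.57, 261×0.19 = 49.59, 261×0.08 = 20.88.
cat         O        E   (O−E)²/E
0         110    93.96     2.7382
1          62    96.57    12.3753
2          66    49.59     5.4303
3+         23    20.88     0.2152
The largest term is for 1: 12.375.

1, 12.375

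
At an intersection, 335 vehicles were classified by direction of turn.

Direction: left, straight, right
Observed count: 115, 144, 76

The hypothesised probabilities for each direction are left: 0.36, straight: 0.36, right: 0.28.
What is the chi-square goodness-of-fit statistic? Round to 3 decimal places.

Expected counts E_i = n·p_i: 335×0.36 = 120.6, 335×0.36 = 120.6, 335×0.28 = 93.8.
χ² = (115−120.6)²/120.6 + (144−120.6)²/120.6 + (76−93.8)²/93.8
   = 0.2600 + 4.5403 + 3.3778
Sum = 8.178

8.178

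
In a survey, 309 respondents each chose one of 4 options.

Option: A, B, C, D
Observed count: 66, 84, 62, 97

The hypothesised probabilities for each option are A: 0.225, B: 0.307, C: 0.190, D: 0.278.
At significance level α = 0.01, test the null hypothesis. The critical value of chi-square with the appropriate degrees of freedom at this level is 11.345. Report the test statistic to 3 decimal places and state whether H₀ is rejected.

3.041; do not reject

Expected counts E_i = n·p_i: 309×0.225 = 69.525, 309×0.307 = 94.863, 309×0.190 = 58.71, 309×0.278 = 85.902.
χ² = (66−69.525)²/69.525 + (84−94.863)²/94.863 + (62−58.71)²/58.71 + (97−85.902)²/85.902
   = 0.1787 + 1.2439 + 0.1844 + 1.4338
Sum = 3.041
df = 3. Since 3.041 < 11.345, we do not reject H₀.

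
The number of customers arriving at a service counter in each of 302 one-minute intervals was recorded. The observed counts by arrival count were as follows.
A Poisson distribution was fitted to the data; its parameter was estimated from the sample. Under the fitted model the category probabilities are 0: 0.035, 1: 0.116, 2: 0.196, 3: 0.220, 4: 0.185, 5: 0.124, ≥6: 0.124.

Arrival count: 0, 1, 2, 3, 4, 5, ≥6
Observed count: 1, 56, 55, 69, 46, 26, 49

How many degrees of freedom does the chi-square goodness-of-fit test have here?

5

There are k = 7 categories and 1 parameter estimated from the data, so df = 7 − 1 − 1 = 5.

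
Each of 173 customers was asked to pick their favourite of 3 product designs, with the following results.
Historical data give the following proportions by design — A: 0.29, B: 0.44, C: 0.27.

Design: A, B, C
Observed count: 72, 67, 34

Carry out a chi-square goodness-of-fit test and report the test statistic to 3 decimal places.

14.050

Expected counts E_i = n·p_i: 173×0.29 = 50.17, 173×0.44 = 76.12, 173×0.27 = 46.71.
cat         O        E   (O−E)²/E
A          72    50.17     9.4987
B          67    76.12     1.0927
C          34    46.71     3.4584
Sum = 14.050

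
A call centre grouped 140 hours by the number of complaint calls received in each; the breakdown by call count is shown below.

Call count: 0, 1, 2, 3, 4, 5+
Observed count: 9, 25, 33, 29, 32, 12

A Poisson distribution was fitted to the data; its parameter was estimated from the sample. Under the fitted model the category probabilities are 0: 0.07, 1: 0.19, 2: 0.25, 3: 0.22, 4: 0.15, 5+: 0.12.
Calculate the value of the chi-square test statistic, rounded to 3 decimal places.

7.514

Expected counts E_i = n·p_i: 140×0.07 = 9.8, 140×0.19 = 26.6, 140×0.25 = 35, 140×0.22 = 30.8, 140×0.15 = 21, 140×0.12 = 16.8.
χ² = (9−9.8)²/9.8 + (25−26.6)²/26.6 + (33−35)²/35 + (29−30.8)²/30.8 + (32−21)²/21 + (12−16.8)²/16.8
   = 0.0653 + 0.0962 + 0.1143 + 0.1052 + 5.7619 + 1.3714
Sum = 7.514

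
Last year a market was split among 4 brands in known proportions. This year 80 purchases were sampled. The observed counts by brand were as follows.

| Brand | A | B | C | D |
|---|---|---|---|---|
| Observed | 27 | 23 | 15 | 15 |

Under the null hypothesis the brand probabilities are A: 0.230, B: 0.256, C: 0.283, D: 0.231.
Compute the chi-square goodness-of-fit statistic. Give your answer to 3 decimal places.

Expected counts E_i = n·p_i: 80×0.230 = 18.4, 80×0.256 = 20.48, 80×0.283 = 22.64, 80×0.231 = 18.48.
A: (27 − 18.4)²/18.4 = 73.96/18.4 = 4.0196
B: (23 − 20.48)²/20.48 = 6.3504/20.48 = 0.3101
C: (15 − 22.64)²/22.64 = 58.3696/22.64 = 2.5782
D: (15 − 18.48)²/18.48 = 12.1104/18.48 = 0.6553
Sum = 7.563

7.563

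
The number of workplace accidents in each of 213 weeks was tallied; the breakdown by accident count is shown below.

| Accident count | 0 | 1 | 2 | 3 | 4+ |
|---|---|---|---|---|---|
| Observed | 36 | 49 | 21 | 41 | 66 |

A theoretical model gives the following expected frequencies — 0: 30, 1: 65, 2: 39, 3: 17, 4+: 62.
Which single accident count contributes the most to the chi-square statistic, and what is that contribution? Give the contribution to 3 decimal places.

3, 33.882

χ² = (36−30)²/30 + (49−65)²/65 + (21−39)²/39 + (41−17)²/17 + (66−62)²/62
   = 1.2000 + 3.9385 + 8.3077 + 33.8824 + 0.2581
The largest term is for 3: 33.882.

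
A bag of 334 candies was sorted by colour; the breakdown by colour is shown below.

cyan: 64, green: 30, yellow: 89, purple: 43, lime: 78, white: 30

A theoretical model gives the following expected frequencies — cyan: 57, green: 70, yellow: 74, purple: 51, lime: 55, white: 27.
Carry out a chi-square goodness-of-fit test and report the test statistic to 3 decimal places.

37.964

cyan: (64 − 57)²/57 = 49/57 = 0.8596
green: (30 − 70)²/70 = 1600/70 = 22.8571
yellow: (89 − 74)²/74 = 225/74 = 3.0405
purple: (43 − 51)²/51 = 64/51 = 1.2549
lime: (78 − 55)²/55 = 529/55 = 9.6182
white: (30 − 27)²/27 = 9/27 = 0.3333
Sum = 37.964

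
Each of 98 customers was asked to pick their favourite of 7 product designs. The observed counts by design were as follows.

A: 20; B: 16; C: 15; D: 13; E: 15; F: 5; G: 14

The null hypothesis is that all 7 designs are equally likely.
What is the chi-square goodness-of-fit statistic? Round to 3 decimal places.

Expected count for each of the 7 categories: 98/7 = 14.
cat         O        E   (O−E)²/E
A          20       14     2.5714
B          16       14     0.2857
C          15       14     0.0714
D          13       14     0.0714
E          15       14     0.0714
F           5       14     5.7857
G          14       14     0.0000
Sum = 8.857

8.857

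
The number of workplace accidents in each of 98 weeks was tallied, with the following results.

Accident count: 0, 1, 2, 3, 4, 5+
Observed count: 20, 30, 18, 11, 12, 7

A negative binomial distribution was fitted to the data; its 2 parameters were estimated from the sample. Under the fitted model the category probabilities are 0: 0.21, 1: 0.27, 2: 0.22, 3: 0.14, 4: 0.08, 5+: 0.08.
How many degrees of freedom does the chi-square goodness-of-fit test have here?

3

There are k = 6 categories and 2 parameters estimated from the data, so df = 6 − 1 − 2 = 3.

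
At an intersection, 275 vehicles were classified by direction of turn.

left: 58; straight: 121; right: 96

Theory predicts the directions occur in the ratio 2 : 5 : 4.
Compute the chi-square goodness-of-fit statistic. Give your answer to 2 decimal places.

1.57

Ratio total = 11. Expected counts: 275×2/11 = 50, 275×5/11 = 125, 275×4/11 = 100.
left: (58 − 50)²/50 = 64/50 = 1.280
straight: (121 − 125)²/125 = 16/125 = 0.128
right: (96 − 100)²/100 = 16/100 = 0.160
Sum = 1.57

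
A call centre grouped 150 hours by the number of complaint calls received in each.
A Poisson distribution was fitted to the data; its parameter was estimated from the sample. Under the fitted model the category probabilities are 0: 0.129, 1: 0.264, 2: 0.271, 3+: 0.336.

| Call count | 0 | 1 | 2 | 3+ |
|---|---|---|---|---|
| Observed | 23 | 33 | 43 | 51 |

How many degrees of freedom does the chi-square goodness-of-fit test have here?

2

There are k = 4 categories and 1 parameter estimated from the data, so df = 4 − 1 − 1 = 2.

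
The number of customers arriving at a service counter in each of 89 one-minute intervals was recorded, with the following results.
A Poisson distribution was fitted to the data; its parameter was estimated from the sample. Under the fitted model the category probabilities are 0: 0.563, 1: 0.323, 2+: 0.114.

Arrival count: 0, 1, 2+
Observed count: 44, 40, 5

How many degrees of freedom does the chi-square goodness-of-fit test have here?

1

There are k = 3 categories and 1 parameter estimated from the data, so df = 3 − 1 − 1 = 1.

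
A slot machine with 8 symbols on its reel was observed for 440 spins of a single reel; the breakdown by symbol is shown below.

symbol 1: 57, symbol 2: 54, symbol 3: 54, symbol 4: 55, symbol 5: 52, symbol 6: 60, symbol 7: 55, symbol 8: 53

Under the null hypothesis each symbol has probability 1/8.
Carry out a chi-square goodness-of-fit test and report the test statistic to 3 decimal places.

Expected count for each of the 8 categories: 440/8 = 55.
χ² = (57−55)²/55 + (54−55)²/55 + (54−55)²/55 + (55−55)²/55 + (52−55)²/55 + (60−55)²/55 + (55−55)²/55 + (53−55)²/55
   = 0.0727 + 0.0182 + 0.0182 + 0.0000 + 0.1636 + 0.4545 + 0.0000 + 0.0727
Sum = 0.800

0.800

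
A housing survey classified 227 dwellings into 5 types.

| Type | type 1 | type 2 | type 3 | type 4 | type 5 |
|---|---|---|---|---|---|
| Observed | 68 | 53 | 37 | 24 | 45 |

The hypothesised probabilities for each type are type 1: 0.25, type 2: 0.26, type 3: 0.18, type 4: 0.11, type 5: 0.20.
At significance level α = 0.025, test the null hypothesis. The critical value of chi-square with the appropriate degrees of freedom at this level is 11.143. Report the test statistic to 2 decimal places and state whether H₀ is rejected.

Expected counts E_i = n·p_i: 227×0.25 = 56.75, 227×0.26 = 59.02, 227×0.18 = 40.86, 227×0.11 = 24.97, 227×0.20 = 45.4.
type 1: (68 − 56.75)²/56.75 = 126.5625/56.75 = 2.230
type 2: (53 − 59.02)²/59.02 = 36.2404/59.02 = 0.614
type 3: (37 − 40.86)²/40.86 = 14.8996/40.86 = 0.365
type 4: (24 − 24.97)²/24.97 = 0.9409/24.97 = 0.038
type 5: (45 − 45.4)²/45.4 = 0.16/45.4 = 0.004
Sum = 3.25
df = 4. Since 3.25 < 11.143, we do not reject H₀.

3.25; do not reject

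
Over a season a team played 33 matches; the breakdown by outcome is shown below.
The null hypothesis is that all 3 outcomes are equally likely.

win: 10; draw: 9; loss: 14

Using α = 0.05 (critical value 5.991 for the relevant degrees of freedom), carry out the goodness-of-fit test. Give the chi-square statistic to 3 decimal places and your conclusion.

1.273; do not reject

Expected count for each of the 3 categories: 33/3 = 11.
cat         O        E   (O−E)²/E
win        10       11     0.0909
draw        9       11     0.3636
loss       14       11     0.8182
Sum = 1.273
df = 2. Since 1.273 < 5.991, we do not reject H₀.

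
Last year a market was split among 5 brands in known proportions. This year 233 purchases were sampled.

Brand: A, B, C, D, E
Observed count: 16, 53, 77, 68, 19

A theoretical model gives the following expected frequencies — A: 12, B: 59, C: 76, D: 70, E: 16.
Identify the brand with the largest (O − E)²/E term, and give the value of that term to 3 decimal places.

A, 1.333

cat         O        E   (O−E)²/E
A          16       12     1.3333
B          53       59     0.6102
C          77       76     0.0132
D          68       70     0.0571
E          19       16     0.5625
The largest term is for A: 1.333.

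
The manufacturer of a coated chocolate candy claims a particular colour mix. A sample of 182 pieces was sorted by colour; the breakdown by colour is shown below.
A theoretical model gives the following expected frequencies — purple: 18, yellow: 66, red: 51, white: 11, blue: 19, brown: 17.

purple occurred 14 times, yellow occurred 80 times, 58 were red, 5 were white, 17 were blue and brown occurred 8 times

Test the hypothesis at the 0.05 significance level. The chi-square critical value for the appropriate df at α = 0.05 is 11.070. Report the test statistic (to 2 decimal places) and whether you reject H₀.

13.07; reject

χ² = (14−18)²/18 + (80−66)²/66 + (58−51)²/51 + (5−11)²/11 + (17−19)²/19 + (8−17)²/17
   = 0.889 + 2.970 + 0.961 + 3.273 + 0.211 + 4.765
Sum = 13.07
df = 5. Since 13.07 > 11.070, we reject H₀.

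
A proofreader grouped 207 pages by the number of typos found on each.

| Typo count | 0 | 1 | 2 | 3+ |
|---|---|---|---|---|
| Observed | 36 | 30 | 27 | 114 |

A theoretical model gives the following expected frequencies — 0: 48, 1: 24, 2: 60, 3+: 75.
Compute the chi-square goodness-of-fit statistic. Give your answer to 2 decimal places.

χ² = (36−48)²/48 + (30−24)²/24 + (27−60)²/60 + (114−75)²/75
   = 3.000 + 1.500 + 18.150 + 20.280
Sum = 42.93

42.93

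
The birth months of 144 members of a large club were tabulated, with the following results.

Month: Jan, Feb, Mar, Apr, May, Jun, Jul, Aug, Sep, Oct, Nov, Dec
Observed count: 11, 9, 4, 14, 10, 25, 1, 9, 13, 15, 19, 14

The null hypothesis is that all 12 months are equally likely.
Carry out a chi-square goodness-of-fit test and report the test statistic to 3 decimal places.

Under H₀ each category has probability 1/12, so each expected count is 144/12 = 12.
cat         O        E   (O−E)²/E
Jan        11       12     0.0833
Feb         9       12     0.7500
Mar         4       12     5.3333
Apr        14       12     0.3333
May        10       12     0.3333
Jun        25       12    14.0833
Jul         1       12    10.0833
Aug         9       12     0.7500
Sep        13       12     0.0833
Oct        15       12     0.7500
Nov        19       12     4.0833
Dec        14       12     0.3333
Sum = 37.000

37.000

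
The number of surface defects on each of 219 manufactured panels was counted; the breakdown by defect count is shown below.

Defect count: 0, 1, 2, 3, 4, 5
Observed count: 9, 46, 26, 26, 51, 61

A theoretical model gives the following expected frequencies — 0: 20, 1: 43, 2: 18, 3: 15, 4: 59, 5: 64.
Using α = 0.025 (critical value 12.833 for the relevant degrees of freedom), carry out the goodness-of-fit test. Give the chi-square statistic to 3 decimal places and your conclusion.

χ² = (9−20)²/20 + (46−43)²/43 + (26−18)²/18 + (26−15)²/15 + (51−59)²/59 + (61−64)²/64
   = 6.0500 + 0.2093 + 3.5556 + 8.0667 + 1.0847 + 0.1406
Sum = 19.107
df = 5. Since 19.107 > 12.833, we reject H₀.

19.107; reject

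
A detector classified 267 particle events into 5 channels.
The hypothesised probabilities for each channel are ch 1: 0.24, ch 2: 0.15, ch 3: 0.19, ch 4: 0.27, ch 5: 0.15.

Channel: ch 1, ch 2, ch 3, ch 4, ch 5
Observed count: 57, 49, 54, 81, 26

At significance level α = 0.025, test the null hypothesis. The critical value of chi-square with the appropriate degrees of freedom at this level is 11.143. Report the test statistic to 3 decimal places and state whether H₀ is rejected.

Expected counts E_i = n·p_i: 267×0.24 = 64.08, 267×0.15 = 40.05, 267×0.19 = 50.73, 267×0.27 = 72.09, 267×0.15 = 40.05.
ch 1: (57 − 64.08)²/64.08 = 50.1264/64.08 = 0.7822
ch 2: (49 − 40.05)²/40.05 = 80.1025/40.05 = 2.0001
ch 3: (54 − 50.73)²/50.73 = 10.6929/50.73 = 0.2108
ch 4: (81 − 72.09)²/72.09 = 79.3881/72.09 = 1.1012
ch 5: (26 − 40.05)²/40.05 = 197.4025/40.05 = 4.9289
Sum = 9.023
df = 4. Since 9.023 < 11.143, we do not reject H₀.

9.023; do not reject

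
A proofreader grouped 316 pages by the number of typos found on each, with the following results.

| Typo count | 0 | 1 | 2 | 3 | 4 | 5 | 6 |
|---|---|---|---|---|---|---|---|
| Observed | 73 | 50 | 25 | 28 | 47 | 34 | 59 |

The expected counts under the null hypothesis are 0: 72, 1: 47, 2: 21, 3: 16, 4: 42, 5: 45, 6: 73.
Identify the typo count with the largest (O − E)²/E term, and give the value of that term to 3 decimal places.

3, 9.000

χ² = (73−72)²/72 + (50−47)²/47 + (25−21)²/21 + (28−16)²/16 + (47−42)²/42 + (34−45)²/45 + (59−73)²/73
   = 0.0139 + 0.1915 + 0.7619 + 9.0000 + 0.5952 + 2.6889 + 2.6849
The largest term is for 3: 9.000.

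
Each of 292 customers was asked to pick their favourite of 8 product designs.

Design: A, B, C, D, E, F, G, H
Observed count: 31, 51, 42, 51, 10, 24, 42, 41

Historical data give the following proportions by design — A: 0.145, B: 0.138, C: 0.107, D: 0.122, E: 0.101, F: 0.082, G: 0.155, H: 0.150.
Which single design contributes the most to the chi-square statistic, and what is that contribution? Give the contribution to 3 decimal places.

Expected counts E_i = n·p_i: 292×0.145 = 42.34, 292×0.138 = 40.296, 292×0.107 = 31.244, 292×0.122 = 35.624, 292×0.101 = 29.492, 292×0.082 = 23.944, 292×0.155 = 45.26, 292×0.150 = 43.8.
cat         O        E   (O−E)²/E
A          31    42.34     3.0372
B          51   40.296     2.8433
C          42   31.244     3.7028
D          51   35.624     6.6366
E          10   29.492    12.8828
F          24   23.944     0.0001
G          42    45.26     0.2348
H          41     43.8     0.1790
The largest term is for E: 12.883.

E, 12.883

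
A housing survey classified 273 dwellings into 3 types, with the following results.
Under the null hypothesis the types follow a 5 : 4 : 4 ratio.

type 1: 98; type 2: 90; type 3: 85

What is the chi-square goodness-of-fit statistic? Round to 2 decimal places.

Ratio total = 13. Expected counts: 273×5/13 = 105, 273×4/13 = 84, 273×4/13 = 84.
χ² = (98−105)²/105 + (90−84)²/84 + (85−84)²/84
   = 0.467 + 0.429 + 0.012
Sum = 0.91

0.91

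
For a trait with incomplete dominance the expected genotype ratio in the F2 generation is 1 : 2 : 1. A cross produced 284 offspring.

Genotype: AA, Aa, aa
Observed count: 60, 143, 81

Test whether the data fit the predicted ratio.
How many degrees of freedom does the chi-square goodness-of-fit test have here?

There are k = 3 categories and no parameters were estimated from the data, so df = 3 − 1 = 2.

2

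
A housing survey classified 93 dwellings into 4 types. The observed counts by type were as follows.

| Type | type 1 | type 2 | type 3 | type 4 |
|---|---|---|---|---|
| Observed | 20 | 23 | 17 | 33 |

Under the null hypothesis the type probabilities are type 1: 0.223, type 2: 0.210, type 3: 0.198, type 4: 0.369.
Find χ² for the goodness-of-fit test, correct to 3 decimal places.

Expected counts E_i = n·p_i: 93×0.223 = 20.739, 93×0.210 = 19.53, 93×0.198 = 18.414, 93×0.369 = 34.317.
type 1: (20 − 20.739)²/20.739 = 0.546121/20.739 = 0.0263
type 2: (23 − 19.53)²/19.53 = 12.0409/19.53 = 0.6165
type 3: (17 − 18.414)²/18.414 = 1.999396/18.414 = 0.1086
type 4: (33 − 34.317)²/34.317 = 1.734489/34.317 = 0.0505
Sum = 0.802

0.802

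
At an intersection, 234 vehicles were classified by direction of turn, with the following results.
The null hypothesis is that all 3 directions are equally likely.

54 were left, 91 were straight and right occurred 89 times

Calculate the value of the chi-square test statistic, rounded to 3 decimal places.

11.103

Under H₀ each category has probability 1/3, so each expected count is 234/3 = 78.
χ² = (54−78)²/78 + (91−78)²/78 + (89−78)²/78
   = 7.3846 + 2.1667 + 1.5513
Sum = 11.103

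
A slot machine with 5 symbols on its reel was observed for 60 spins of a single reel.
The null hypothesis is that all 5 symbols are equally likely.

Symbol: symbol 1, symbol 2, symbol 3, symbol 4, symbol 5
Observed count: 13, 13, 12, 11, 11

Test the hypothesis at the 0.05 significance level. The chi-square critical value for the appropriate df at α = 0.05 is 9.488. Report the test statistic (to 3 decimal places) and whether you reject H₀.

Under H₀ each category has probability 1/5, so each expected count is 60/5 = 12.
χ² = (13−12)²/12 + (13−12)²/12 + (12−12)²/12 + (11−12)²/12 + (11−12)²/12
   = 0.0833 + 0.0833 + 0.0000 + 0.0833 + 0.0833
Sum = 0.333
df = 4. Since 0.333 < 9.488, we do not reject H₀.

0.333; do not reject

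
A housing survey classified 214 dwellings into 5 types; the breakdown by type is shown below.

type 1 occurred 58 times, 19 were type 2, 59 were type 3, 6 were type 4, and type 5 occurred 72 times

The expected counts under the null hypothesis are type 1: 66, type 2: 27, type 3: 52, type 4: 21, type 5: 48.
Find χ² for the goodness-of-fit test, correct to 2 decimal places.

27.00

χ² = (58−66)²/66 + (19−27)²/27 + (59−52)²/52 + (6−21)²/21 + (72−48)²/48
   = 0.970 + 2.370 + 0.942 + 10.714 + 12.000
Sum = 27.00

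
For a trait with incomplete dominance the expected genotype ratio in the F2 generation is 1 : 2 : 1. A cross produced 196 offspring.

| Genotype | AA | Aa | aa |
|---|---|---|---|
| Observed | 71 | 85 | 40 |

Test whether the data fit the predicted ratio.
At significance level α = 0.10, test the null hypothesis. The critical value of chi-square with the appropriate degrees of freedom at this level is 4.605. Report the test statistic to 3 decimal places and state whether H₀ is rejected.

Ratio total = 4. Expected counts: 196×1/4 = 49, 196×2/4 = 98, 196×1/4 = 49.
χ² = (71−49)²/49 + (85−98)²/98 + (40−49)²/49
   = 9.8776 + 1.7245 + 1.6531
Sum = 13.255
df = 2. Since 13.255 > 4.605, we reject H₀.

13.255; reject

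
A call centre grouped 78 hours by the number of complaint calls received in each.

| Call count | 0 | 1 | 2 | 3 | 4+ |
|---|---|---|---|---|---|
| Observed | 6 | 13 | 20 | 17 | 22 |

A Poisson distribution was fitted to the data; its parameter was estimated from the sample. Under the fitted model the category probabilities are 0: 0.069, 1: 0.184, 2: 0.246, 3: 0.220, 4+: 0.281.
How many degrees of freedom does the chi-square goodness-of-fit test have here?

There are k = 5 categories and 1 parameter estimated from the data, so df = 5 − 1 − 1 = 3.

3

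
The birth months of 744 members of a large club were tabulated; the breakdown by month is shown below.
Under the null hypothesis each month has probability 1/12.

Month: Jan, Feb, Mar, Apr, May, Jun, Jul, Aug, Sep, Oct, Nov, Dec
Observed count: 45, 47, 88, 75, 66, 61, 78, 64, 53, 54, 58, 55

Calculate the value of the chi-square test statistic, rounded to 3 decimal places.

Under H₀ each category has probability 1/12, so each expected count is 744/12 = 62.
Jan: (45 − 62)²/62 = 289/62 = 4.6613
Feb: (47 − 62)²/62 = 225/62 = 3.6290
Mar: (88 − 62)²/62 = 676/62 = 10.9032
Apr: (75 − 62)²/62 = 169/62 = 2.7258
May: (66 − 62)²/62 = 16/62 = 0.2581
Jun: (61 − 62)²/62 = 1/62 = 0.0161
Jul: (78 − 62)²/62 = 256/62 = 4.1290
Aug: (64 − 62)²/62 = 4/62 = 0.0645
Sep: (53 − 62)²/62 = 81/62 = 1.3065
Oct: (54 − 62)²/62 = 64/62 = 1.0323
Nov: (58 − 62)²/62 = 16/62 = 0.2581
Dec: (55 − 62)²/62 = 49/62 = 0.7903
Sum = 29.774

29.774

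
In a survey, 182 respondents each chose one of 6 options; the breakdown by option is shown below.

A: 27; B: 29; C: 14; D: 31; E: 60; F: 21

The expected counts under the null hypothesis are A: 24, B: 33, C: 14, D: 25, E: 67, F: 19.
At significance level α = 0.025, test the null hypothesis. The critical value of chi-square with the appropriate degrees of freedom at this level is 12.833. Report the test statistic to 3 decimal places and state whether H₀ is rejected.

3.242; do not reject

A: (27 − 24)²/24 = 9/24 = 0.3750
B: (29 − 33)²/33 = 16/33 = 0.4848
C: (14 − 14)²/14 = 0/14 = 0.0000
D: (31 − 25)²/25 = 36/25 = 1.4400
E: (60 − 67)²/67 = 49/67 = 0.7313
F: (21 − 19)²/19 = 4/19 = 0.2105
Sum = 3.242
df = 5. Since 3.242 < 12.833, we do not reject H₀.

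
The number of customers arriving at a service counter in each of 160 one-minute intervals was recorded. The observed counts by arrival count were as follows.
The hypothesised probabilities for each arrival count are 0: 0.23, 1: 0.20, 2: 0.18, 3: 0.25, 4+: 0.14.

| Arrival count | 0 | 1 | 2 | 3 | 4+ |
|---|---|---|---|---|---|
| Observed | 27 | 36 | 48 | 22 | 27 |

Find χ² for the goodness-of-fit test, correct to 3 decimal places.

Expected counts E_i = n·p_i: 160×0.23 = 36.8, 160×0.20 = 32, 160×0.18 = 28.8, 160×0.25 = 40, 160×0.14 = 22.4.
cat         O        E   (O−E)²/E
0          27     36.8     2.6098
1          36       32     0.5000
2          48     28.8    12.8000
3          22       40     8.1000
4+         27     22.4     0.9446
Sum = 24.954

24.954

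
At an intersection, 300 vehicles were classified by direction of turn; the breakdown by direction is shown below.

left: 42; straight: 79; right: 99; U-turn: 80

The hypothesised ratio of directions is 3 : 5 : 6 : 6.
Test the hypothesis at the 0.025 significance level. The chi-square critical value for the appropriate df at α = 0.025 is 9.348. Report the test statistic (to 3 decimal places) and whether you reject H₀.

Ratio total = 20. Expected counts: 300×3/20 = 45, 300×5/20 = 75, 300×6/20 = 90, 300×6/20 = 90.
cat           O        E   (O−E)²/E
left         42       45     0.2000
straight     79       75     0.2133
right        99       90     0.9000
U-turn       80       90     1.1111
Sum = 2.424
df = 3. Since 2.424 < 9.348, we do not reject H₀.

2.424; do not reject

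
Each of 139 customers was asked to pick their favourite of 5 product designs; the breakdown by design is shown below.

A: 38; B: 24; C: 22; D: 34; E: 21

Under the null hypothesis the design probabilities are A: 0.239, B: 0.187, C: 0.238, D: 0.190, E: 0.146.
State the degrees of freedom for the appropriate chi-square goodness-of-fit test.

There are k = 5 categories and no parameters were estimated from the data, so df = 5 − 1 = 4.

4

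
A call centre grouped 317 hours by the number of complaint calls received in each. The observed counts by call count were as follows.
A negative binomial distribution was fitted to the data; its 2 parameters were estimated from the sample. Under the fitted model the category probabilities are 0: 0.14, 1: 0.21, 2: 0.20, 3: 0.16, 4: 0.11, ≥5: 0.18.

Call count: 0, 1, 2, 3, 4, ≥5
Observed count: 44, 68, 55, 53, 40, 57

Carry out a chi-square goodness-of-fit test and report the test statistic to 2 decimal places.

2.00

Expected counts E_i = n·p_i: 317×0.14 = 44.38, 317×0.21 = 66.57, 317×0.20 = 63.4, 317×0.16 = 50.72, 317×0.11 = 34.87, 317×0.18 = 57.06.
0: (44 − 44.38)²/44.38 = 0.1444/44.38 = 0.003
1: (68 − 66.57)²/66.57 = 2.0449/66.57 = 0.031
2: (55 − 63.4)²/63.4 = 70.56/63.4 = 1.113
3: (53 − 50.72)²/50.72 = 5.1984/50.72 = 0.102
4: (40 − 34.87)²/34.87 = 26.3169/34.87 = 0.755
≥5: (57 − 57.06)²/57.06 = 0.0036/57.06 = 0.000
Sum = 2.00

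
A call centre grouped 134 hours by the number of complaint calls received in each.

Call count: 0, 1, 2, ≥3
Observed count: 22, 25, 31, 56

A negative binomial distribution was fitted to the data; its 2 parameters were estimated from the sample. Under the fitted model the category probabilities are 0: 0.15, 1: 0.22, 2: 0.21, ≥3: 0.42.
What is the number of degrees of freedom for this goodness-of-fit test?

1

There are k = 4 categories and 2 parameters estimated from the data, so df = 4 − 1 − 2 = 1.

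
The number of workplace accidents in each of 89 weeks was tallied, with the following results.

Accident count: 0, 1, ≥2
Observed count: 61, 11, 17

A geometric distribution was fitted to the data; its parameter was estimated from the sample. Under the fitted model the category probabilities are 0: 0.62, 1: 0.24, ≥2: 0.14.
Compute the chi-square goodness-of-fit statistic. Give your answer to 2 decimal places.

Expected counts E_i = n·p_i: 89×0.62 = 55.18, 89×0.24 = 21.36, 89×0.14 = 12.46.
0: (61 − 55.18)²/55.18 = 33.8724/55.18 = 0.614
1: (11 − 21.36)²/21.36 = 107.3296/21.36 = 5.025
≥2: (17 − 12.46)²/12.46 = 20.6116/12.46 = 1.654
Sum = 7.29

7.29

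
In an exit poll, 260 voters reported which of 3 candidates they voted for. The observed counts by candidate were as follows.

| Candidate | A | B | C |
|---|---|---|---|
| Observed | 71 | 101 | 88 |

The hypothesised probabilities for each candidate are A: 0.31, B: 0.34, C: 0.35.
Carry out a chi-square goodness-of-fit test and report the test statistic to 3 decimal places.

3.038

Expected counts E_i = n·p_i: 260×0.31 = 80.6, 260×0.34 = 88.4, 260×0.35 = 91.
χ² = (71−80.6)²/80.6 + (101−88.4)²/88.4 + (88−91)²/91
   = 1.1434 + 1.7959 + 0.0989
Sum = 3.038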